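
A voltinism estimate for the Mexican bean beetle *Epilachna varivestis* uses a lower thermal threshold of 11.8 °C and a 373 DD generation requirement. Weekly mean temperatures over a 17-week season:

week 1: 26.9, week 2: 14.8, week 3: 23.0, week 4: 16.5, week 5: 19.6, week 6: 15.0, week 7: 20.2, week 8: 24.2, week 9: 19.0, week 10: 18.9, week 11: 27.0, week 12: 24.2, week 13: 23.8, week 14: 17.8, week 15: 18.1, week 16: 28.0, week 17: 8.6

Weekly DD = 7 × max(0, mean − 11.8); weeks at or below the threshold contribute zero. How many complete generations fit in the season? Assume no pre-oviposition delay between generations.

2 generations

Weekly DD (7 × max(0, T̄ − 11.8)): 105.7, 21.0, 78.4, 32.9, 54.6, 22.4, 58.8, 86.8, 50.4, 49.7, 106.4, 86.8, 84.0, 42.0, 44.1, 113.4, 0.0.
Season total = 1037.4 DD.
Complete generations = ⌊1037.4 / 373⌋ = 2.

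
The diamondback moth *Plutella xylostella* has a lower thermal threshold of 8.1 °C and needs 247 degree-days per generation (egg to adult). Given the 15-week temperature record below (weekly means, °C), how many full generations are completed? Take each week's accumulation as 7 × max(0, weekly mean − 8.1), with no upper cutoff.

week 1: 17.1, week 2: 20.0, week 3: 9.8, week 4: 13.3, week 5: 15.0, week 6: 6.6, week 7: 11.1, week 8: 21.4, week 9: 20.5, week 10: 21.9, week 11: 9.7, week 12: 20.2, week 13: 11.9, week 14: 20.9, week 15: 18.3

3 generations

Weekly DD (7 × max(0, T̄ − 8.1)): 63.0, 83.3, 11.9, 36.4, 48.3, 0.0, 21.0, 93.1, 86.8, 96.6, 11.2, 84.7, 26.6, 89.6, 71.4.
Season total = 823.9 DD.
Complete generations = ⌊823.9 / 247⌋ = 3.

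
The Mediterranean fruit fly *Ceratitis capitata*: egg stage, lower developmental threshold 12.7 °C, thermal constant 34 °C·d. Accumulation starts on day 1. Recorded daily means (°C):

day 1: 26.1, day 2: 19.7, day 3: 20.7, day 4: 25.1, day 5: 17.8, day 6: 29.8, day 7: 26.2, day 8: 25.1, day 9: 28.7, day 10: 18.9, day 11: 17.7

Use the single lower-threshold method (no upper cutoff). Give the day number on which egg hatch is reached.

Daily DD above 12.7 °C: 13.4, 7.0, 8.0, 12.4, 5.1, 17.1, 13.5, 12.4, 16.0, 6.2, 5.0.
Cumulative: 13.4, 20.4, 28.4, 40.8, 45.9, 63.0, 76.5, 88.9, 104.9, 111.1, 116.1.
The total first reaches 34 DD on day 4.

day 4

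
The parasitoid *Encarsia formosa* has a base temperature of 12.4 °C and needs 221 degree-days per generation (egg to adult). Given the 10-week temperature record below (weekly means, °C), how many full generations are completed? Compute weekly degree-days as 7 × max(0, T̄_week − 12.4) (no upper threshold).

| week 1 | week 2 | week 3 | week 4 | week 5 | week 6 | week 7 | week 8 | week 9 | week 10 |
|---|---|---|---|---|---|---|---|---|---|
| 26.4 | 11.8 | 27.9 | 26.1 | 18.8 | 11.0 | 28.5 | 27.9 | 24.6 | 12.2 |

2 generations

Weekly DD (7 × max(0, T̄ − 12.4)): 98.0, 0.0, 108.5, 95.9, 44.8, 0.0, 112.7, 108.5, 85.4, 0.0.
Season total = 653.8 DD.
Complete generations = ⌊653.8 / 221⌋ = 2.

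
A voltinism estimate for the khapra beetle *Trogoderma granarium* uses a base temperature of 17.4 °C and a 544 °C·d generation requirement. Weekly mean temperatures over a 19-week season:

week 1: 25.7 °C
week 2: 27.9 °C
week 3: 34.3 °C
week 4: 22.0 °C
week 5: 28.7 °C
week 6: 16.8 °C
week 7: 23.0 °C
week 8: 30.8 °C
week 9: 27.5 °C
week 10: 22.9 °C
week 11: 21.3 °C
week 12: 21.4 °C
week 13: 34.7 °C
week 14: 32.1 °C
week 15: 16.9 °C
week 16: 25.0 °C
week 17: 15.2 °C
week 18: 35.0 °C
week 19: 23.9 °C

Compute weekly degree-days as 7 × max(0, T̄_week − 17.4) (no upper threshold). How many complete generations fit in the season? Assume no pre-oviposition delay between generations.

2 generations

Weekly DD (7 × max(0, T̄ − 17.4)): 58.1, 73.5, 118.3, 32.2, 79.1, 0.0, 39.2, 93.8, 70.7, 38.5, 27.3, 28.0, 121.1, 102.9, 0.0, 53.2, 0.0, 123.2, 45.5.
Season total = 1104.6 DD.
Complete generations = ⌊1104.6 / 544⌋ = 2.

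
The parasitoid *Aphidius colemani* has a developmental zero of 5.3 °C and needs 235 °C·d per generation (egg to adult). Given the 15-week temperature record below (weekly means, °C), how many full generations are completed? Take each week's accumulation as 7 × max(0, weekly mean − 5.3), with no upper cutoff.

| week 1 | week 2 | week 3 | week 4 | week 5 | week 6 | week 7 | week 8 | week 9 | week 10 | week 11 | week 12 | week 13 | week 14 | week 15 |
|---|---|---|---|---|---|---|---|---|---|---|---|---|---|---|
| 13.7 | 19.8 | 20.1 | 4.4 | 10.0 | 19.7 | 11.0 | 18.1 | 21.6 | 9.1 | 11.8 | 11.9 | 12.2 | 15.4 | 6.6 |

Weekly DD (7 × max(0, T̄ − 5.3)): 58.8, 101.5, 103.6, 0.0, 32.9, 100.8, 39.9, 89.6, 114.1, 26.6, 45.5, 46.2, 48.3, 70.7, 9.1.
Season total = 887.6 DD.
Complete generations = ⌊887.6 / 235⌋ = 3.

3 generations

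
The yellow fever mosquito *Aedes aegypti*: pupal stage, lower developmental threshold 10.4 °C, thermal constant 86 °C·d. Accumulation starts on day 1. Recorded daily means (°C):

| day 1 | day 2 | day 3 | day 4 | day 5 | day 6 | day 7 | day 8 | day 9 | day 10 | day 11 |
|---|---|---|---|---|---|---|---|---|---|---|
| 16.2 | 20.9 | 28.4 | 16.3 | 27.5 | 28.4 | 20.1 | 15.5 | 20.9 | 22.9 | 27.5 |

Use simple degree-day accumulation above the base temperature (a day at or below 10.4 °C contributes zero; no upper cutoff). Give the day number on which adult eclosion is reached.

Daily DD above 10.4 °C: 5.8, 10.5, 18.0, 5.9, 17.1, 18.0, 9.7, 5.1, 10.5, 12.5, 17.1.
Cumulative: 5.8, 16.3, 34.3, 40.2, 57.3, 75.3, 85.0, 90.1, 100.6, 113.1, 130.2.
The total first reaches 86 DD on day 8.

day 8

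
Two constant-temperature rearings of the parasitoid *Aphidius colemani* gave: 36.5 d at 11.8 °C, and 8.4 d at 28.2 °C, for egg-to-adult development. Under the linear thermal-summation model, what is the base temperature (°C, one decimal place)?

Linear rate model ⇒ the product D·(T − T_b) is constant across temperatures.
36.5·(11.8 − T_b) = 8.4·(28.2 − T_b)
T_b = (36.5·11.8 − 8.4·28.2) / (36.5 − 8.4) = 193.82 / 28.1 = 6.898 °C ≈ 6.9 °C.

6.9 °C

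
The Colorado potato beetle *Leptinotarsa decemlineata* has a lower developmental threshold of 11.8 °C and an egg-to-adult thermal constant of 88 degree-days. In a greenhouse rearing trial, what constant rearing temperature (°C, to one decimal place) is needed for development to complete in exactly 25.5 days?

15.3 °C

Required daily accumulation = 88 / 25.5 = 3.451 DD/day.
T = T_base + 3.451 = 11.8 + 3.451 = 15.251 ≈ 15.3 °C.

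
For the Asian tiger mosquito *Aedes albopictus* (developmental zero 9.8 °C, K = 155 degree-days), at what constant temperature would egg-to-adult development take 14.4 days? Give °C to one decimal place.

20.6 °C

Required daily accumulation = 155 / 14.4 = 10.764 DD/day.
T = T_base + 10.764 = 9.8 + 10.764 = 20.564 ≈ 20.6 °C.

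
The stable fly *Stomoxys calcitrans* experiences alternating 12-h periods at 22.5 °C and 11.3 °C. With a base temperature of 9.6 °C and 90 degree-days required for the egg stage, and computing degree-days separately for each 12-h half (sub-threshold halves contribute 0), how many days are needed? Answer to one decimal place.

Day half: max(0, 22.5 − 9.6) × 0.5 = 12.9 × 0.5 = 6.45 DD.
Night half: max(0, 11.3 − 9.6) × 0.5 = 1.7 × 0.5 = 0.85 DD.
Per 24 h: 7.30 DD/day.
Duration = 90 / 7.30 = 12.329 ≈ 12.3 days.

12.3 days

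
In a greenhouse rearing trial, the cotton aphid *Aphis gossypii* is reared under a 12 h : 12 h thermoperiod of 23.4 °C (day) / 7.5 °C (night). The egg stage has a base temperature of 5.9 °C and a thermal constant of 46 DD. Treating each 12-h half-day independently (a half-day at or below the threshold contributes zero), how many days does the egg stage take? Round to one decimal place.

4.8 days

Day half: max(0, 23.4 − 5.9) × 0.5 = 17.5 × 0.5 = 8.75 DD.
Night half: max(0, 7.5 − 5.9) × 0.5 = 1.6 × 0.5 = 0.80 DD.
Per 24 h: 9.55 DD/day.
Duration = 46 / 9.55 = 4.817 ≈ 4.8 days.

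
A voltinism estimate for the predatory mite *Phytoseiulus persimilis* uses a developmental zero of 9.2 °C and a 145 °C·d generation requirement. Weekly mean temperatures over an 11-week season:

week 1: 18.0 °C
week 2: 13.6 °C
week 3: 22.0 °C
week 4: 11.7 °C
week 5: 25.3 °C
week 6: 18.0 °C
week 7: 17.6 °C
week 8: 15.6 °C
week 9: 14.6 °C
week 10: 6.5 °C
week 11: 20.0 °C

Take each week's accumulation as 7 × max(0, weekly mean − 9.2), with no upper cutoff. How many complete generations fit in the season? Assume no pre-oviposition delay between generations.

Weekly DD (7 × max(0, T̄ − 9.2)): 61.6, 30.8, 89.6, 17.5, 112.7, 61.6, 58.8, 44.8, 37.8, 0.0, 75.6.
Season total = 590.8 DD.
Complete generations = ⌊590.8 / 145⌋ = 4.

4 generations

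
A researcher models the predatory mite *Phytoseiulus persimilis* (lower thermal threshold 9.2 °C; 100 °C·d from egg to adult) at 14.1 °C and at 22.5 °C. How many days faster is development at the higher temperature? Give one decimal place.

12.9 days

At 14.1 °C: 100 / (14.1 − 9.2) = 100 / 4.9 = 20.408 d.
At 22.5 °C: 100 / (22.5 − 9.2) = 100 / 13.3 = 7.519 d.
Difference = |20.408 − 7.519| = 12.889 ≈ 12.9 days.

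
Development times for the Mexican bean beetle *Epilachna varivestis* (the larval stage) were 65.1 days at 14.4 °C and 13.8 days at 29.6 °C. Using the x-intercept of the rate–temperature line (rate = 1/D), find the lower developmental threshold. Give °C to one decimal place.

10.3 °C

Linear rate model ⇒ the product D·(T − T_b) is constant across temperatures.
65.1·(14.4 − T_b) = 13.8·(29.6 − T_b)
T_b = (65.1·14.4 − 13.8·29.6) / (65.1 − 13.8) = 528.96 / 51.3 = 10.311 °C ≈ 10.3 °C.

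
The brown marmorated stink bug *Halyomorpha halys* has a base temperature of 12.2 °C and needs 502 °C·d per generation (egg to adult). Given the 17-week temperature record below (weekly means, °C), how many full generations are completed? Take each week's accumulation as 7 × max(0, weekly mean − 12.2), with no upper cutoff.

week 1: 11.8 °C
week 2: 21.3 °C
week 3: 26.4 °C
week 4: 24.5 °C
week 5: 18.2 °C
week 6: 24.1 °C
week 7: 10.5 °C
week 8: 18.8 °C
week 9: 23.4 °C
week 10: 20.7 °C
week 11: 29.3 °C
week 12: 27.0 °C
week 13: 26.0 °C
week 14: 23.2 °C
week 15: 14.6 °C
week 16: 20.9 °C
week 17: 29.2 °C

Weekly DD (7 × max(0, T̄ − 12.2)): 0.0, 63.7, 99.4, 86.1, 42.0, 83.3, 0.0, 46.2, 78.4, 59.5, 119.7, 103.6, 96.6, 77.0, 16.8, 60.9, 119.0.
Season total = 1152.2 DD.
Complete generations = ⌊1152.2 / 502⌋ = 2.

2 generations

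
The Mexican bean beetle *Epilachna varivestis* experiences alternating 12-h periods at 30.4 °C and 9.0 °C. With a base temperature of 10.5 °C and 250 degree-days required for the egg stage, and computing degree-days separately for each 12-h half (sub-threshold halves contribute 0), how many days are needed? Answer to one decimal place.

Day half: max(0, 30.4 − 10.5) × 0.5 = 19.9 × 0.5 = 9.95 DD.
Night half: max(0, 9.0 − 10.5) × 0.5 = 0.0 × 0.5 = 0.00 DD.
Per 24 h: 9.95 DD/day.
Duration = 250 / 9.95 = 25.126 ≈ 25.1 days.

25.1 days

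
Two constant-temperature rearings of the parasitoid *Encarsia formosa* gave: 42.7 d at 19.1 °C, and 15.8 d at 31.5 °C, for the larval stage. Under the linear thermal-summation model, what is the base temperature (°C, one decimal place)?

Equal thermal constants: D₁(T₁ − T_b) = D₂(T₂ − T_b).
42.7·(19.1 − T_b) = 15.8·(31.5 − T_b)
T_b = (42.7·19.1 − 15.8·31.5) / (42.7 − 15.8) = 317.87 / 26.9 = 11.817 °C ≈ 11.8 °C.

11.8 °C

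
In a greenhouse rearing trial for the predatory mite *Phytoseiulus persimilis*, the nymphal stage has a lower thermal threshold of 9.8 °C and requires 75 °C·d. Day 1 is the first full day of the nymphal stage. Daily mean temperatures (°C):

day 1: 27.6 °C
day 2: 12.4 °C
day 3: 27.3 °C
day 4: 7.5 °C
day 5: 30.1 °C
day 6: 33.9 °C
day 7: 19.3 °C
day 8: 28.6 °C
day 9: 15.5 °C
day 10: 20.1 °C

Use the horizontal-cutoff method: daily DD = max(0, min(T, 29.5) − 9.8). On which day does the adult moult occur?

Daily DD above 9.8 °C (capped at 19.7): 17.8, 2.6, 17.5, 0.0, 19.7, 19.7, 9.5, 18.8, 5.7, 10.3.
Cumulative: 17.8, 20.4, 37.9, 37.9, 57.6, 77.3, 86.8, 105.6, 111.3, 121.6.
The total first reaches 75 DD on day 6.

day 6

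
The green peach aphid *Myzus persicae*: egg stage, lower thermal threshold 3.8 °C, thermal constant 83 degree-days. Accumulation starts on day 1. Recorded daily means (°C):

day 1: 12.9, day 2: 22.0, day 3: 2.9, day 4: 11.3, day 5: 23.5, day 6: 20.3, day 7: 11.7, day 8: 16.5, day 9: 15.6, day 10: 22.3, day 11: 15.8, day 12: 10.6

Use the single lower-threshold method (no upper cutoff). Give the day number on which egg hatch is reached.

day 8

Daily DD above 3.8 °C: 9.1, 18.2, 0.0, 7.5, 19.7, 16.5, 7.9, 12.7, 11.8, 18.5, 12.0, 6.8.
Cumulative: 9.1, 27.3, 27.3, 34.8, 54.5, 71.0, 78.9, 91.6, 103.4, 121.9, 133.9, 140.7.
The total first reaches 83 DD on day 8.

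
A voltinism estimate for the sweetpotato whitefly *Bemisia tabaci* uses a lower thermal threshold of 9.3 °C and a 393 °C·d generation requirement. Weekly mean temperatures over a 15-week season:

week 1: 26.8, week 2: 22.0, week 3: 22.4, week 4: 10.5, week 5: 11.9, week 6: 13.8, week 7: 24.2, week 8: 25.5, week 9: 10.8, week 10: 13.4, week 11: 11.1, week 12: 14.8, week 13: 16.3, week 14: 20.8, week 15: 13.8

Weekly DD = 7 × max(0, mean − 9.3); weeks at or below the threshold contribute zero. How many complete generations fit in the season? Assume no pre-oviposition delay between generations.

Weekly DD (7 × max(0, T̄ − 9.3)): 122.5, 88.9, 91.7, 8.4, 18.2, 31.5, 104.3, 113.4, 10.5, 28.7, 12.6, 38.5, 49.0, 80.5, 31.5.
Season total = 830.2 DD.
Complete generations = ⌊830.2 / 393⌋ = 2.

2 generations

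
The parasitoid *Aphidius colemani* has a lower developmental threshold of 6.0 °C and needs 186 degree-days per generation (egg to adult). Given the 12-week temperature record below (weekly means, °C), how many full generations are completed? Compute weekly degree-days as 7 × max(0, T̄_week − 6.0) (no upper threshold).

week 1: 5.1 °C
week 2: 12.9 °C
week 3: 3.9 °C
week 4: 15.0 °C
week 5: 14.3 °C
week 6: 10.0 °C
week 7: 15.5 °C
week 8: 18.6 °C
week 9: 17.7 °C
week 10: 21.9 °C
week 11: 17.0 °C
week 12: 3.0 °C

Weekly DD (7 × max(0, T̄ − 6.0)): 0.0, 48.3, 0.0, 63.0, 58.1, 28.0, 66.5, 88.2, 81.9, 111.3, 77.0, 0.0.
Season total = 622.3 DD.
Complete generations = ⌊622.3 / 186⌋ = 3.

3 generations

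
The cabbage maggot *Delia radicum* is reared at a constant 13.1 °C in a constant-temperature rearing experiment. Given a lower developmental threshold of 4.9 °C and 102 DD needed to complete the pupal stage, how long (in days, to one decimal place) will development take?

12.4 days

Daily accumulation = 13.1 − 4.9 = 8.2 DD/day.
Duration = 102 / 8.2 = 12.439 ≈ 12.4 days.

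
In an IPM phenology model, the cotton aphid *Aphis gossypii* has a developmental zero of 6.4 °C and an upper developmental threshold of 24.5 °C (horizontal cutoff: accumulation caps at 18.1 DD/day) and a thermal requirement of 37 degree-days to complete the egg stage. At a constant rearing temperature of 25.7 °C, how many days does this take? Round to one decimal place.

2.0 days

Temperature 25.7 °C exceeds the upper threshold, so daily accumulation caps at 24.5 − 6.4 = 18.1 DD/day.
Duration = 37 / 18.1 = 2.044 ≈ 2.0 days.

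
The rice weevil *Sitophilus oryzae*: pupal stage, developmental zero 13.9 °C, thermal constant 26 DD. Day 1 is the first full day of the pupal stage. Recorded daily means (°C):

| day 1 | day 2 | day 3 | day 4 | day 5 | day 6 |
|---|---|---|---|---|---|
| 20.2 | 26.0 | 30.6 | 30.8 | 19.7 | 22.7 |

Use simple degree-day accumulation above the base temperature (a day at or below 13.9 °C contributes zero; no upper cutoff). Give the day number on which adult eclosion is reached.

Daily DD above 13.9 °C: 6.3, 12.1, 16.7, 16.9, 5.8, 8.8.
Cumulative: 6.3, 18.4, 35.1, 52.0, 57.8, 66.6.
The total first reaches 26 DD on day 3.

day 3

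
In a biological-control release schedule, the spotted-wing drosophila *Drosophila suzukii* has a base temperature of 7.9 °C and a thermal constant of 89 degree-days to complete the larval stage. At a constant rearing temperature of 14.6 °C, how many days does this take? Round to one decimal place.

Daily accumulation = 14.6 − 7.9 = 6.7 DD/day.
Duration = 89 / 6.7 = 13.284 ≈ 13.3 days.

13.3 days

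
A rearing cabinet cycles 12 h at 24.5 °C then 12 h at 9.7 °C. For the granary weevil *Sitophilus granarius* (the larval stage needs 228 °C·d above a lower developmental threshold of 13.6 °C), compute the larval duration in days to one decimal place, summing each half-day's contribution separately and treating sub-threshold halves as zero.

41.8 days

Day half: max(0, 24.5 − 13.6) × 0.5 = 10.9 × 0.5 = 5.45 DD.
Night half: max(0, 9.7 − 13.6) × 0.5 = 0.0 × 0.5 = 0.00 DD.
Per 24 h: 5.45 DD/day.
Duration = 228 / 5.45 = 41.835 ≈ 41.8 days.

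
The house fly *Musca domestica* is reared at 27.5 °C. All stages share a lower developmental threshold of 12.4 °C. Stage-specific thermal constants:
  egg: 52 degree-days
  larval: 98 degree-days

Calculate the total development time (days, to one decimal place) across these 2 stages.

9.9 days

Daily accumulation at 27.5 °C = 27.5 − 12.4 = 15.1 DD/day.
Total K = 52 + 98 = 150 DD.
Total duration = 150 / 15.1 = 9.934 ≈ 9.9 days.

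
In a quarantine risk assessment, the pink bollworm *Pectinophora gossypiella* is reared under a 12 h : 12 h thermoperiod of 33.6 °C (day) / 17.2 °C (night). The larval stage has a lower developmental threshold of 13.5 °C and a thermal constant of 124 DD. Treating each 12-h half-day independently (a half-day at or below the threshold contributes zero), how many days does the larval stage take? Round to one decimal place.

Day half: max(0, 33.6 − 13.5) × 0.5 = 20.1 × 0.5 = 10.05 DD.
Night half: max(0, 17.2 − 13.5) × 0.5 = 3.7 × 0.5 = 1.85 DD.
Per 24 h: 11.90 DD/day.
Duration = 124 / 11.90 = 10.420 ≈ 10.4 days.

10.4 days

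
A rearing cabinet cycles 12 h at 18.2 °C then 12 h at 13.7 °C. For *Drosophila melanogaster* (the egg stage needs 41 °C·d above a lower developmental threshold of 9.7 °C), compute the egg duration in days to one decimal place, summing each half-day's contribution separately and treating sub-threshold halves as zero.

6.6 days

Day half: max(0, 18.2 − 9.7) × 0.5 = 8.5 × 0.5 = 4.25 DD.
Night half: max(0, 13.7 − 9.7) × 0.5 = 4.0 × 0.5 = 2.00 DD.
Per 24 h: 6.25 DD/day.
Duration = 41 / 6.25 = 6.560 ≈ 6.6 days.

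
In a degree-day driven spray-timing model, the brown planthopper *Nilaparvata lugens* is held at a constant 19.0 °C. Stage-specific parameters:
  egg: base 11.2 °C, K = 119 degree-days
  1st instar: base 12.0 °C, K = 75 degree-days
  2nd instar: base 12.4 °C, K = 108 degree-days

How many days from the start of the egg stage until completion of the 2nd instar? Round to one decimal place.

42.3 days

egg: 119 / (19.0 − 11.2) = 119 / 7.8 = 15.256 d.
1st instar: 75 / (19.0 − 12.0) = 75 / 7.0 = 10.714 d.
2nd instar: 108 / (19.0 − 12.4) = 108 / 6.6 = 16.364 d.
Sum = 42.334 ≈ 42.3 days.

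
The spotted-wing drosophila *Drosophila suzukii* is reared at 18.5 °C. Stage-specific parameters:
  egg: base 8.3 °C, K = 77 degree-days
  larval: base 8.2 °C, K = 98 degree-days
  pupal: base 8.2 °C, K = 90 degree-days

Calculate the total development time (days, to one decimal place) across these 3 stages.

egg: 77 / (18.5 − 8.3) = 77 / 10.2 = 7.549 d.
larval: 98 / (18.5 − 8.2) = 98 / 10.3 = 9.515 d.
pupal: 90 / (18.5 − 8.2) = 90 / 10.3 = 8.738 d.
Sum = 25.801 ≈ 25.8 days.

25.8 days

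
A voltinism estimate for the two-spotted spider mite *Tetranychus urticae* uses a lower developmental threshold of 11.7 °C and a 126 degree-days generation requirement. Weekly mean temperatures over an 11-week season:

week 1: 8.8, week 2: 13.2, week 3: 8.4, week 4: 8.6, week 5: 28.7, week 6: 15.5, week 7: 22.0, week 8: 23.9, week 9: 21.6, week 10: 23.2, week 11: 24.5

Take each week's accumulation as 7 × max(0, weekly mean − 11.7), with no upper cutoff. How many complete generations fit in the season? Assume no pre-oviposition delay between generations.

4 generations

Weekly DD (7 × max(0, T̄ − 11.7)): 0.0, 10.5, 0.0, 0.0, 119.0, 26.6, 72.1, 85.4, 69.3, 80.5, 89.6.
Season total = 553.0 DD.
Complete generations = ⌊553.0 / 126⌋ = 4.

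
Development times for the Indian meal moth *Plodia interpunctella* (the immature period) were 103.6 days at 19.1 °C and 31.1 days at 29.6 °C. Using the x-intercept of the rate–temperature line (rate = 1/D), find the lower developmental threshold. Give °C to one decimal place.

Linear rate model ⇒ the product D·(T − T_b) is constant across temperatures.
103.6·(19.1 − T_b) = 31.1·(29.6 − T_b)
T_b = (103.6·19.1 − 31.1·29.6) / (103.6 − 31.1) = 1058.20 / 72.5 = 14.596 °C ≈ 14.6 °C.

14.6 °C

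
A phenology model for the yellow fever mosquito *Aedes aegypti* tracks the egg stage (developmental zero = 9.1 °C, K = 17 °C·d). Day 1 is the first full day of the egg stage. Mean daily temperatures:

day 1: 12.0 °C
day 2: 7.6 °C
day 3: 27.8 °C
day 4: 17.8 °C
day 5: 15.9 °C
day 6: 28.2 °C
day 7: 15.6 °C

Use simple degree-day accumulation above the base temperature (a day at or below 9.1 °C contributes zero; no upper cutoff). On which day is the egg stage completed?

Daily DD above 9.1 °C: 2.9, 0.0, 18.7, 8.7, 6.8, 19.1, 6.5.
Cumulative: 2.9, 2.9, 21.6, 30.3, 37.1, 56.2, 62.7.
The total first reaches 17 DD on day 3.

day 3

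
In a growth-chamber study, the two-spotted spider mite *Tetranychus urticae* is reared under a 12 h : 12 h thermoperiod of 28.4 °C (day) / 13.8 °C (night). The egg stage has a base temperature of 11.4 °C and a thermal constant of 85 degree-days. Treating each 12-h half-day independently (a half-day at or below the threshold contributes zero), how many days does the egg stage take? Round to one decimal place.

Day half: max(0, 28.4 − 11.4) × 0.5 = 17.0 × 0.5 = 8.50 DD.
Night half: max(0, 13.8 − 11.4) × 0.5 = 2.4 × 0.5 = 1.20 DD.
Per 24 h: 9.70 DD/day.
Duration = 85 / 9.70 = 8.763 ≈ 8.8 days.

8.8 days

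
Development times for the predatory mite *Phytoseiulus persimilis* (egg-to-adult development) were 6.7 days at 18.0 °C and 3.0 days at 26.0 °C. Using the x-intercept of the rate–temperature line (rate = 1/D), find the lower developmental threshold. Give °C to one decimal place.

Linear rate model ⇒ the product D·(T − T_b) is constant across temperatures.
6.7·(18.0 − T_b) = 3.0·(26.0 − T_b)
T_b = (6.7·18.0 − 3.0·26.0) / (6.7 − 3.0) = 42.60 / 3.7 = 11.514 °C ≈ 11.5 °C.

11.5 °C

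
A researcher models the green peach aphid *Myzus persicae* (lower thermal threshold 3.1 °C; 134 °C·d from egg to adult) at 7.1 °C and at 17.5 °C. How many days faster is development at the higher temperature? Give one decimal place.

At 7.1 °C: 134 / (7.1 − 3.1) = 134 / 4.0 = 33.500 d.
At 17.5 °C: 134 / (17.5 − 3.1) = 134 / 14.4 = 9.306 d.
Difference = |33.500 − 9.306| = 24.194 ≈ 24.2 days.

24.2 days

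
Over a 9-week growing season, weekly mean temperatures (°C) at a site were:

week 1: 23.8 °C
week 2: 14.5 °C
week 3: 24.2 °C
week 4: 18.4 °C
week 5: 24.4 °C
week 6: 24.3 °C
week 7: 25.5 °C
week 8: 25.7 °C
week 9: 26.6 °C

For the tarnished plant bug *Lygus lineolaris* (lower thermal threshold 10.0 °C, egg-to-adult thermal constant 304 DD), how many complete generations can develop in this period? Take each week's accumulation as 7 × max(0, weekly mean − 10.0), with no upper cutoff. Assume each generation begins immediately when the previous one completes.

Weekly DD (7 × max(0, T̄ − 10.0)): 96.6, 31.5, 99.4, 58.8, 100.8, 100.1, 108.5, 109.9, 116.2.
Season total = 821.8 DD.
Complete generations = ⌊821.8 / 304⌋ = 2.

2 generations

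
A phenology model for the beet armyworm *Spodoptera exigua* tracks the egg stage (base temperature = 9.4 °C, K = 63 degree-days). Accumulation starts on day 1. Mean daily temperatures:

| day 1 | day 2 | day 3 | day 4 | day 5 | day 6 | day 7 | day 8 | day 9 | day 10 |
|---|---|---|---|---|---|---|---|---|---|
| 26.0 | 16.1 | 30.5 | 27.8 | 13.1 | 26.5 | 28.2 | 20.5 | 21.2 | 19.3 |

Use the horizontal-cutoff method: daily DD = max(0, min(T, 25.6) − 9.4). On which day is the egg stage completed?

Daily DD above 9.4 °C (capped at 16.2): 16.2, 6.7, 16.2, 16.2, 3.7, 16.2, 16.2, 11.1, 11.8, 9.9.
Cumulative: 16.2, 22.9, 39.1, 55.3, 59.0, 75.2, 91.4, 102.5, 114.3, 124.2.
The total first reaches 63 DD on day 6.

day 6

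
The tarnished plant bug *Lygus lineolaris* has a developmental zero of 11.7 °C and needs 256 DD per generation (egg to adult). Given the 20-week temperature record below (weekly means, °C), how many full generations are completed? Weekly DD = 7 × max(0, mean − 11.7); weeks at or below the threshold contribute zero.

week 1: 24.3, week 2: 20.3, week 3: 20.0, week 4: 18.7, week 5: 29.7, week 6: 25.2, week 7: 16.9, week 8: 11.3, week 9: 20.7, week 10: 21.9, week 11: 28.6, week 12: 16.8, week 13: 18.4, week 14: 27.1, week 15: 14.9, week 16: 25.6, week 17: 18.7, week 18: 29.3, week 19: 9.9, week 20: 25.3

Weekly DD (7 × max(0, T̄ − 11.7)): 88.2, 60.2, 58.1, 49.0, 126.0, 94.5, 36.4, 0.0, 63.0, 71.4, 118.3, 35.7, 46.9, 107.8, 22.4, 97.3, 49.0, 123.2, 0.0, 95.2.
Season total = 1342.6 DD.
Complete generations = ⌊1342.6 / 256⌋ = 5.

5 generations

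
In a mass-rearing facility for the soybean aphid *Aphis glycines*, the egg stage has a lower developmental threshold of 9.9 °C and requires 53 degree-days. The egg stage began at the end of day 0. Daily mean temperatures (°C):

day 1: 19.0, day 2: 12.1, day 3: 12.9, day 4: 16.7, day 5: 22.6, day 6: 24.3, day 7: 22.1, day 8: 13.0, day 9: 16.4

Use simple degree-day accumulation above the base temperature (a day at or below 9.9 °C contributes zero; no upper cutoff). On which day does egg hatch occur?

Daily DD above 9.9 °C: 9.1, 2.2, 3.0, 6.8, 12.7, 14.4, 12.2, 3.1, 6.5.
Cumulative: 9.1, 11.3, 14.3, 21.1, 33.8, 48.2, 60.4, 63.5, 70.0.
The total first reaches 53 DD on day 7.

day 7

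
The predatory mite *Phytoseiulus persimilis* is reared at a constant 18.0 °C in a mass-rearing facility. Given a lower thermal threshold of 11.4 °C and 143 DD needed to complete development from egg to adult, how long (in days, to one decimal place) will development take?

21.7 days

Daily accumulation = 18.0 − 11.4 = 6.6 DD/day.
Duration = 143 / 6.6 = 21.667 ≈ 21.7 days.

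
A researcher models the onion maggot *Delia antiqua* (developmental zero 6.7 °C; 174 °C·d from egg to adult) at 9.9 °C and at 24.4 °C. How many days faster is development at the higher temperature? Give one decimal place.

At 9.9 °C: 174 / (9.9 − 6.7) = 174 / 3.2 = 54.375 d.
At 24.4 °C: 174 / (24.4 − 6.7) = 174 / 17.7 = 9.831 d.
Difference = |54.375 − 9.831| = 44.544 ≈ 44.5 days.

44.5 days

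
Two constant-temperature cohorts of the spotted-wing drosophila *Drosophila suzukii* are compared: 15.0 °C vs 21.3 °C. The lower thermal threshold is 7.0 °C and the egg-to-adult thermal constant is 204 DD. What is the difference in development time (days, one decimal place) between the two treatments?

11.2 days

At 15.0 °C: 204 / (15.0 − 7.0) = 204 / 8.0 = 25.500 d.
At 21.3 °C: 204 / (21.3 − 7.0) = 204 / 14.3 = 14.266 d.
Difference = |25.500 − 14.266| = 11.234 ≈ 11.2 days.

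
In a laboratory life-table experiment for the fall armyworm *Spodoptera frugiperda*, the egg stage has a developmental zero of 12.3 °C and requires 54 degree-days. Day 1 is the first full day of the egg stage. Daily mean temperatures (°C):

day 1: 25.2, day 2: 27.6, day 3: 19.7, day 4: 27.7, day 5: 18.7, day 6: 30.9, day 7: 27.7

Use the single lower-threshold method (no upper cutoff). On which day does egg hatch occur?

Daily DD above 12.3 °C: 12.9, 15.3, 7.4, 15.4, 6.4, 18.6, 15.4.
Cumulative: 12.9, 28.2, 35.6, 51.0, 57.4, 76.0, 91.4.
The total first reaches 54 DD on day 5.

day 5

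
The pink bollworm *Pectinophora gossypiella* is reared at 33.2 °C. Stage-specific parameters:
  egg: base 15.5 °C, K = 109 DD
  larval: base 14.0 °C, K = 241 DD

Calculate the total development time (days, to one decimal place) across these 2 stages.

egg: 109 / (33.2 − 15.5) = 109 / 17.7 = 6.158 d.
larval: 241 / (33.2 − 14.0) = 241 / 19.2 = 12.552 d.
Sum = 18.710 ≈ 18.7 days.

18.7 days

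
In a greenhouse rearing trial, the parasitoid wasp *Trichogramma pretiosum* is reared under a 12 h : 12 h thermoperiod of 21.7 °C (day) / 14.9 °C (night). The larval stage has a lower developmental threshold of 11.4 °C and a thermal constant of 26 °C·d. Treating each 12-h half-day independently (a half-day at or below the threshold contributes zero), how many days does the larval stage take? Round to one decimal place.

Day half: max(0, 21.7 − 11.4) × 0.5 = 10.3 × 0.5 = 5.15 DD.
Night half: max(0, 14.9 − 11.4) × 0.5 = 3.5 × 0.5 = 1.75 DD.
Per 24 h: 6.90 DD/day.
Duration = 26 / 6.90 = 3.768 ≈ 3.8 days.

3.8 days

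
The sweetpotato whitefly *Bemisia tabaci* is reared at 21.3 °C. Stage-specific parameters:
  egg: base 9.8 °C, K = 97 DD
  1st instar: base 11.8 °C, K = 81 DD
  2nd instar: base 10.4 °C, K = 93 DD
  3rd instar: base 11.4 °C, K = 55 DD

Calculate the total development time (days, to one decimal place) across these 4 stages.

egg: 97 / (21.3 − 9.8) = 97 / 11.5 = 8.435 d.
1st instar: 81 / (21.3 − 11.8) = 81 / 9.5 = 8.526 d.
2nd instar: 93 / (21.3 − 10.4) = 93 / 10.9 = 8.532 d.
3rd instar: 55 / (21.3 − 11.4) = 55 / 9.9 = 5.556 d.
Sum = 31.049 ≈ 31.0 days.

31.0 days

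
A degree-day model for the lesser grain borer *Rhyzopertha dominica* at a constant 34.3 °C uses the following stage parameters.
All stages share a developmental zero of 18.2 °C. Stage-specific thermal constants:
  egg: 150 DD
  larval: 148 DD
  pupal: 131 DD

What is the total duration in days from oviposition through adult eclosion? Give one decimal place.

26.6 days

Daily accumulation at 34.3 °C = 34.3 − 18.2 = 16.1 DD/day.
Total K = 150 + 148 + 131 = 429 DD.
Total duration = 429 / 16.1 = 26.646 ≈ 26.6 days.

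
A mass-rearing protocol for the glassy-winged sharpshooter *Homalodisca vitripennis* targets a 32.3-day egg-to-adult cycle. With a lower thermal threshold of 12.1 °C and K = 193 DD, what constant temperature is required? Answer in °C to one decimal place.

18.1 °C

Required daily accumulation = 193 / 32.3 = 5.975 DD/day.
T = T_base + 5.975 = 12.1 + 5.975 = 18.075 ≈ 18.1 °C.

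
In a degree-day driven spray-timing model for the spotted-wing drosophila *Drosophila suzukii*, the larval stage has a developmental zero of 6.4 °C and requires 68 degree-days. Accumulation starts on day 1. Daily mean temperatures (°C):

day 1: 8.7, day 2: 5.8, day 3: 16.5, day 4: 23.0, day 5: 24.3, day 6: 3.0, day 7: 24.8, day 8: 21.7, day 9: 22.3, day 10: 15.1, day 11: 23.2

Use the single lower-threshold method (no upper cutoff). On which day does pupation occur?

day 8

Daily DD above 6.4 °C: 2.3, 0.0, 10.1, 16.6, 17.9, 0.0, 18.4, 15.3, 15.9, 8.7, 16.8.
Cumulative: 2.3, 2.3, 12.4, 29.0, 46.9, 46.9, 65.3, 80.6, 96.5, 105.2, 122.0.
The total first reaches 68 DD on day 8.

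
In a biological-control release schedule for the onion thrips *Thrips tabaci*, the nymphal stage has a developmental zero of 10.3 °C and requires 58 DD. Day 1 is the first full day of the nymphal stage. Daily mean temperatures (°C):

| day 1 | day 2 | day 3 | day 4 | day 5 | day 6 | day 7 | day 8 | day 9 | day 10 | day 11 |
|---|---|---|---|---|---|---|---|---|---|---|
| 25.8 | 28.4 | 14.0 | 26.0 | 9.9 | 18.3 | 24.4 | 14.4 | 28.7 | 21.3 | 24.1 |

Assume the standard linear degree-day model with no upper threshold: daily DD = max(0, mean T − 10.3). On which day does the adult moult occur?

Daily DD above 10.3 °C: 15.5, 18.1, 3.7, 15.7, 0.0, 8.0, 14.1, 4.1, 18.4, 11.0, 13.8.
Cumulative: 15.5, 33.6, 37.3, 53.0, 53.0, 61.0, 75.1, 79.2, 97.6, 108.6, 122.4.
The total first reaches 58 DD on day 6.

day 6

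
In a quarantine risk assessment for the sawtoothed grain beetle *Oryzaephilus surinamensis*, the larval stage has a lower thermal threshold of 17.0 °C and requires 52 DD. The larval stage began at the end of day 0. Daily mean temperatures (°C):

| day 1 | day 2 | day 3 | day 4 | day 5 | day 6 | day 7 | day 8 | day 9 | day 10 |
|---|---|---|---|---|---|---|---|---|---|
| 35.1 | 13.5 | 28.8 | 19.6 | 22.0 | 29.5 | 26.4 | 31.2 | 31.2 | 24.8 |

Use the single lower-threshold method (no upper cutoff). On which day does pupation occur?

day 7

Daily DD above 17.0 °C: 18.1, 0.0, 11.8, 2.6, 5.0, 12.5, 9.4, 14.2, 14.2, 7.8.
Cumulative: 18.1, 18.1, 29.9, 32.5, 37.5, 50.0, 59.4, 73.6, 87.8, 95.6.
The total first reaches 52 DD on day 7.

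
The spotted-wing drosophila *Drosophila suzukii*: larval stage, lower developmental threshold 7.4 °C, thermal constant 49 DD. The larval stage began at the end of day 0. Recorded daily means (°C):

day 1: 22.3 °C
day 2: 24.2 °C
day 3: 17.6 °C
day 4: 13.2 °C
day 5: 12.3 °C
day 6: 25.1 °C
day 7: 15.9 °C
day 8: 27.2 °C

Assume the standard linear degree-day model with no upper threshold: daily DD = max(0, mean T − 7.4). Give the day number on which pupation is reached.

day 5

Daily DD above 7.4 °C: 14.9, 16.8, 10.2, 5.8, 4.9, 17.7, 8.5, 19.8.
Cumulative: 14.9, 31.7, 41.9, 47.7, 52.6, 70.3, 78.8, 98.6.
The total first reaches 49 DD on day 5.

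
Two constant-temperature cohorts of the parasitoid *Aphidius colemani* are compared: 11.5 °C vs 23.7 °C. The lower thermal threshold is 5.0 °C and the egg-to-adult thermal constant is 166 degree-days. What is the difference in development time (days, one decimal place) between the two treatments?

At 11.5 °C: 166 / (11.5 − 5.0) = 166 / 6.5 = 25.538 d.
At 23.7 °C: 166 / (23.7 − 5.0) = 166 / 18.7 = 8.877 d.
Difference = |25.538 − 8.877| = 16.661 ≈ 16.7 days.

16.7 days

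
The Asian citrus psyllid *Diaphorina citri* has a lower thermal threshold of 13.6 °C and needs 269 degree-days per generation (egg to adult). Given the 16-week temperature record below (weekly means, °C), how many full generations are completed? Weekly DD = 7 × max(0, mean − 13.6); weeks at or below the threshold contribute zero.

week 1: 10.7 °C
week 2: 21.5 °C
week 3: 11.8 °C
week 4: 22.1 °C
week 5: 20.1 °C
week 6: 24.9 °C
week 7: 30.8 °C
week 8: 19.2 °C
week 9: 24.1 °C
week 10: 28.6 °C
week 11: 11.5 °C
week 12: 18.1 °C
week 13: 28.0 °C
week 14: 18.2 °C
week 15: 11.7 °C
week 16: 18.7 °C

2 generations

Weekly DD (7 × max(0, T̄ − 13.6)): 0.0, 55.3, 0.0, 59.5, 45.5, 79.1, 120.4, 39.2, 73.5, 105.0, 0.0, 31.5, 100.8, 32.2, 0.0, 35.7.
Season total = 777.7 DD.
Complete generations = ⌊777.7 / 269⌋ = 2.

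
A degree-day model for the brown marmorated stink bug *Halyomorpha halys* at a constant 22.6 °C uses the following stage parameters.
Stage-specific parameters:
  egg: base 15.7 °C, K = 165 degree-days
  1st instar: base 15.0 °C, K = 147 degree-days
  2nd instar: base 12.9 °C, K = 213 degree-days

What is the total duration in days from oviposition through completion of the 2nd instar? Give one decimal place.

egg: 165 / (22.6 − 15.7) = 165 / 6.9 = 23.913 d.
1st instar: 147 / (22.6 − 15.0) = 147 / 7.6 = 19.342 d.
2nd instar: 213 / (22.6 − 12.9) = 213 / 9.7 = 21.959 d.
Sum = 65.214 ≈ 65.2 days.

65.2 days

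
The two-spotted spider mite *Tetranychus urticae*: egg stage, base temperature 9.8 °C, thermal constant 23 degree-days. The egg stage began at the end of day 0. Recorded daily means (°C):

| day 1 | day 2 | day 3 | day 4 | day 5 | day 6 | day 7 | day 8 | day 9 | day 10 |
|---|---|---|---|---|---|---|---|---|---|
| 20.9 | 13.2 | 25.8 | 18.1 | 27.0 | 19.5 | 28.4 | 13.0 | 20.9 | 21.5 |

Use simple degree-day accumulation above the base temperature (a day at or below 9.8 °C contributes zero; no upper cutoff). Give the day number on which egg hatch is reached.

day 3

Daily DD above 9.8 °C: 11.1, 3.4, 16.0, 8.3, 17.2, 9.7, 18.6, 3.2, 11.1, 11.7.
Cumulative: 11.1, 14.5, 30.5, 38.8, 56.0, 65.7, 84.3, 87.5, 98.6, 110.3.
The total first reaches 23 DD on day 3.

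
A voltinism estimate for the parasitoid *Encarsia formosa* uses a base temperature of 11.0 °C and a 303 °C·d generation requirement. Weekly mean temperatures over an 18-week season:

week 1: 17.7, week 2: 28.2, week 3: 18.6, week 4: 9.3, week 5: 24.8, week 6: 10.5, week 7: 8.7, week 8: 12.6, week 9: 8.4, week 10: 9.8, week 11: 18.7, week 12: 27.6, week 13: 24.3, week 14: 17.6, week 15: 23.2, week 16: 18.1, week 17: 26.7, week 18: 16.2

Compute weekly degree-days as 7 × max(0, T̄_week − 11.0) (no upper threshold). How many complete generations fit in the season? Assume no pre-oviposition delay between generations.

Weekly DD (7 × max(0, T̄ − 11.0)): 46.9, 120.4, 53.2, 0.0, 96.6, 0.0, 0.0, 11.2, 0.0, 0.0, 53.9, 116.2, 93.1, 46.2, 85.4, 49.7, 109.9, 36.4.
Season total = 919.1 DD.
Complete generations = ⌊919.1 / 303⌋ = 3.

3 generations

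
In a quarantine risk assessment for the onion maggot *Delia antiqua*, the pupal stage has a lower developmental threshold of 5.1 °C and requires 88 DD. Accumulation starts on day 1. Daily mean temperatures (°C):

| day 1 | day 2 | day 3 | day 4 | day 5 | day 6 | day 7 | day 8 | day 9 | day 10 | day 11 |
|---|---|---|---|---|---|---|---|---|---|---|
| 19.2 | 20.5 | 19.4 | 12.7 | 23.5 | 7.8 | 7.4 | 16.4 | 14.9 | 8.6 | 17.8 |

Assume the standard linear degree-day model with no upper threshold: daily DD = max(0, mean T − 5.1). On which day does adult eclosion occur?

Daily DD above 5.1 °C: 14.1, 15.4, 14.3, 7.6, 18.4, 2.7, 2.3, 11.3, 9.8, 3.5, 12.7.
Cumulative: 14.1, 29.5, 43.8, 51.4, 69.8, 72.5, 74.8, 86.1, 95.9, 99.4, 112.1.
The total first reaches 88 DD on day 9.

day 9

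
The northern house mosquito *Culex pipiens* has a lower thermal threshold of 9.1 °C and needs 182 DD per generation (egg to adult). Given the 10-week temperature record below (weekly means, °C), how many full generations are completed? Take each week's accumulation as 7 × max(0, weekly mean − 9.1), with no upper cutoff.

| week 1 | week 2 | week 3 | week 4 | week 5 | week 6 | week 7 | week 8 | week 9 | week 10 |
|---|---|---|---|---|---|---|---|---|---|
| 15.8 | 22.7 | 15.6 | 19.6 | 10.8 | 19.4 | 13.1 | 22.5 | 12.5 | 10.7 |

2 generations

Weekly DD (7 × max(0, T̄ − 9.1)): 46.9, 95.2, 45.5, 73.5, 11.9, 72.1, 28.0, 93.8, 23.8, 11.2.
Season total = 501.9 DD.
Complete generations = ⌊501.9 / 182⌋ = 2.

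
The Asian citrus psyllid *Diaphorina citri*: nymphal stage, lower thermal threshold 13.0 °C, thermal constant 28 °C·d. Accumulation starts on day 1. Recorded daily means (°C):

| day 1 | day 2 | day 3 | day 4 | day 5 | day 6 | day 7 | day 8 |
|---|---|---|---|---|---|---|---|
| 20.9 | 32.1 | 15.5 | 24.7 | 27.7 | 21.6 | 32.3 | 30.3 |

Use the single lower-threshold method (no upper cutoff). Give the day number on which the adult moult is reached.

day 3

Daily DD above 13.0 °C: 7.9, 19.1, 2.5, 11.7, 14.7, 8.6, 19.3, 17.3.
Cumulative: 7.9, 27.0, 29.5, 41.2, 55.9, 64.5, 83.8, 101.1.
The total first reaches 28 DD on day 3.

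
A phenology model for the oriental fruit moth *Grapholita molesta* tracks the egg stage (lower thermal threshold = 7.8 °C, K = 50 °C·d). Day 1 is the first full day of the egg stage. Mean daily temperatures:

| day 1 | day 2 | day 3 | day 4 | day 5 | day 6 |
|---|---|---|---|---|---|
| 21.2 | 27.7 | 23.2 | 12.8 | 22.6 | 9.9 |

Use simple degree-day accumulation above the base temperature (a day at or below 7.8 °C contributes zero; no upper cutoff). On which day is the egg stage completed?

day 4

Daily DD above 7.8 °C: 13.4, 19.9, 15.4, 5.0, 14.8, 2.1.
Cumulative: 13.4, 33.3, 48.7, 53.7, 68.5, 70.6.
The total first reaches 50 DD on day 4.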